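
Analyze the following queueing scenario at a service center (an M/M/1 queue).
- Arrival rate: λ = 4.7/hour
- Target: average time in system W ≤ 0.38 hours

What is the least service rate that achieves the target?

For M/M/1: W = 1/(μ-λ)
Need W ≤ 0.38, so 1/(μ-λ) ≤ 0.38
μ - λ ≥ 1/0.38 = 2.6316
μ ≥ 4.7 + 2.6316 = 7.3316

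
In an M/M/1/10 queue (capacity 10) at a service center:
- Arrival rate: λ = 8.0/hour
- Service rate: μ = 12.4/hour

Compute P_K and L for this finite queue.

ρ = λ/μ = 8.0/12.4 = 0.64516
P₀ = (1-ρ)/(1-ρ^(K+1)) = (1-0.64516)/(1-0.64516^11) = 0.3548/0.9919 = 0.3577
P_K = P₀×ρ^K = 0.35772 × 0.64516^10 = 0.35772 × 0.012493 = 0.004469
Blocking probability P_10 = 0.004469 (0.45%)
L = ρ[1 - (K+1)ρ^K + Kρ^(K+1)] / [(1-ρ)(1-ρ^(K+1))]
L = 0.64516 × (1 - 11×0.012493 + 10×0.0080601) / ((1 - 0.64516) × (1 - 0.0080601)) = 1.7288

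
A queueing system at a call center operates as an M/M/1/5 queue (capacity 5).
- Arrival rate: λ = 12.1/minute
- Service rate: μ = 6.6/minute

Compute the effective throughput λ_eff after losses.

ρ = λ/μ = 12.1/6.6 = 1.8333
P₀ = (1-ρ)/(1-ρ^(K+1)) = (1-1.8333)/(1-1.8333^6) = -0.8333/-36.9666 = 0.02254
P_K = P₀×ρ^K = 0.02254 × 1.8333^5 = 0.02254 × 20.7094 = 0.4668
λ_eff = λ(1-P_K) = 12.1 × (1 - 0.46684) = 12.1 × 0.53316 = 6.4512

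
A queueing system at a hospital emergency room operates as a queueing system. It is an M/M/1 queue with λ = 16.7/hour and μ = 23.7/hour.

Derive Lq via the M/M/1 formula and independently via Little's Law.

Method 1 (direct): Lq = λ²/(μ(μ-λ)) = 278.89/(23.7 × 7.00) = 1.6811

Method 2 (Little's Law):
W = 1/(μ-λ) = 1/7.00 = 0.142857
Wq = W - 1/μ = 0.142857 - 0.0421941 = 0.100663
Lq = λWq = 16.7 × 0.100663 = 1.6811 ✔ (matches Method 1)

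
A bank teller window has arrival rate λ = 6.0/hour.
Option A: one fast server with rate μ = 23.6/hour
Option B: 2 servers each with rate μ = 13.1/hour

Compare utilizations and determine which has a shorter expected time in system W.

Option A: single server μ = 23.6 (M/M/1)
  ρ_A = 6.0/23.6 = 0.2542
  W_A = 1/(μ-λ) = 1/(23.6-6.0) = 1/17.60 = 0.05682

Option B: 2 servers μ = 13.1 (M/M/2)
  ρ_B = λ/(cμ) = 6.0/(2×13.1) = 0.2290
  Offered load a = λ/μ = cρ = 6.0/13.1 = 0.4580
  P₀ = [ Σₙ₌₀^1 aⁿ/n! + a^2/(2!(1-ρ)) ]⁻¹
  Σ = a^0/0! + a^1/1! = 1.0000 + 0.4580 = 1.4580
  a^2/(2!(1-ρ)) = 0.20978/(2 × 0.77099) = 0.1360
  P₀ = 1/(1.4580 + 0.13604) = 0.6273
  Lq = P₀·a^2·ρ / (2!(1-ρ)²) = 0.6273 × 0.2098 × 0.2290 / (2 × 0.5944) = 0.02535
  Wq_B = Lq/λ = 0.02535/6.0 = 0.004225
  W_B = Wq_B + 1/μ = 0.004225 + 0.07634 = 0.08056

Since W_A = 0.05682 < W_B = 0.08056, Option A (single fast server) has the shorter time in system.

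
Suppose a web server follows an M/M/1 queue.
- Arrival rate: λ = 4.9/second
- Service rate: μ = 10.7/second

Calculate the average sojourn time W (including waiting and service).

First, compute utilization: ρ = λ/μ = 4.9/10.7 = 0.4579
For M/M/1: W = 1/(μ-λ)
W = 1/(10.7-4.9) = 1/5.80
W = 0.1724 seconds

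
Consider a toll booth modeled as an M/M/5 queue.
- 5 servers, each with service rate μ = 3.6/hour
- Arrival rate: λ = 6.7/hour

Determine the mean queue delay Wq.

Traffic intensity: ρ = λ/(cμ) = 6.7/(5×3.6) = 0.3722
Since ρ = 0.3722 < 1, system is stable.
Offered load a = λ/μ = cρ = 6.7/3.6 = 1.8611
P₀ = [ Σₙ₌₀^4 aⁿ/n! + a^5/(5!(1-ρ)) ]⁻¹
Σ = a^0/0! + a^1/1! + a^2/2! + a^3/3! + a^4/4! = 1.0000 + 1.8611 + 1.7319 + 1.0744 + 0.4999 = 6.1673
a^5/(5!(1-ρ)) = 22.3286/(120 × 0.6278) = 0.2964
P₀ = 1/(6.1673 + 0.2964) = 0.1547
Lq = P₀·a^5·ρ / (5!(1-ρ)²) = 0.1547 × 22.3286 × 0.3722 / (120 × 0.3941) = 0.02719
Wq = Lq/λ = 0.02719/6.7 = 0.004058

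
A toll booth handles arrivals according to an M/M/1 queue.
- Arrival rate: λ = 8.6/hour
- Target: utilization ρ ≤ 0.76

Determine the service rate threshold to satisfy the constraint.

ρ = λ/μ, so μ = λ/ρ
μ ≥ 8.6/0.76 = 11.3158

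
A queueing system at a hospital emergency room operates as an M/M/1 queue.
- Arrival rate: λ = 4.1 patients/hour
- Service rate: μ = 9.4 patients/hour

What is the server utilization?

Server utilization: ρ = λ/μ
ρ = 4.1/9.4 = 0.4362
The server is busy 43.62% of the time.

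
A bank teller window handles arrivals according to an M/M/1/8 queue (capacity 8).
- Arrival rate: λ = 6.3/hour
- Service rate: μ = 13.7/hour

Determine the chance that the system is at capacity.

ρ = λ/μ = 6.3/13.7 = 0.45985
P₀ = (1-ρ)/(1-ρ^(K+1)) = (1-0.45985)/(1-0.45985^9) = 0.54015/0.99908 = 0.5406
P_K = P₀×ρ^K = 0.5406 × 0.45985^8 = 0.5406 × 0.002000 = 0.001081
Blocking probability = 0.11%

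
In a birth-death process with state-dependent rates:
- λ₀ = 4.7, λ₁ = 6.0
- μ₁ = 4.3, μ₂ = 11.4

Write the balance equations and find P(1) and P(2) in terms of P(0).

Balance equations:
State 0: λ₀P₀ = μ₁P₁ → P₁ = (λ₀/μ₁)P₀ = (4.7/4.3)P₀ = 1.0930P₀
State 1: P₂ = (λ₀λ₁)/(μ₁μ₂)P₀ = (4.7×6.0)/(4.3×11.4)P₀ = 0.5753P₀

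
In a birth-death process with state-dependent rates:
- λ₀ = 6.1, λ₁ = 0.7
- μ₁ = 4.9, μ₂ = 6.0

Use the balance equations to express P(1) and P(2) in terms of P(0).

Balance equations:
State 0: λ₀P₀ = μ₁P₁ → P₁ = (λ₀/μ₁)P₀ = (6.1/4.9)P₀ = 1.2449P₀
State 1: P₂ = (λ₀λ₁)/(μ₁μ₂)P₀ = (6.1×0.7)/(4.9×6.0)P₀ = 0.1452P₀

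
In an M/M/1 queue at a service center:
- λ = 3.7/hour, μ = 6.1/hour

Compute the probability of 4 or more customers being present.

ρ = λ/μ = 3.7/6.1 = 0.6066
P(N ≥ n) = ρⁿ
P(N ≥ 4) = 0.6066^4
P(N ≥ 4) = 0.1354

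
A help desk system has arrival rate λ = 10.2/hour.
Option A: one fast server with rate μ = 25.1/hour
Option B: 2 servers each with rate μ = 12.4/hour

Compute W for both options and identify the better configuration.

Option A: single server μ = 25.1 (M/M/1)
  ρ_A = 10.2/25.1 = 0.4064
  W_A = 1/(μ-λ) = 1/(25.1-10.2) = 1/14.90 = 0.06711

Option B: 2 servers μ = 12.4 (M/M/2)
  ρ_B = λ/(cμ) = 10.2/(2×12.4) = 0.4113
  Offered load a = λ/μ = cρ = 10.2/12.4 = 0.8226
  P₀ = [ Σₙ₌₀^1 aⁿ/n! + a^2/(2!(1-ρ)) ]⁻¹
  Σ = a^0/0! + a^1/1! = 1.0000 + 0.8226 = 1.8226
  a^2/(2!(1-ρ)) = 0.6766/(2 × 0.5887) = 0.5747
  P₀ = 1/(1.8226 + 0.5747) = 0.4171
  Lq = P₀·a^2·ρ / (2!(1-ρ)²) = 0.41714 × 0.67664 × 0.41129 / (2 × 0.34658) = 0.1675
  Wq_B = Lq/λ = 0.167478/10.2 = 0.016419
  W_B = Wq_B + 1/μ = 0.016419 + 0.080645 = 0.09706

Since W_A = 0.06711 < W_B = 0.09706, Option A (single fast server) has the shorter time in system.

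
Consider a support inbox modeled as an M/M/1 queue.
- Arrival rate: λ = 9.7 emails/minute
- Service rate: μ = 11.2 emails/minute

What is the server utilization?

Server utilization: ρ = λ/μ
ρ = 9.7/11.2 = 0.8661
The server is busy 86.61% of the time.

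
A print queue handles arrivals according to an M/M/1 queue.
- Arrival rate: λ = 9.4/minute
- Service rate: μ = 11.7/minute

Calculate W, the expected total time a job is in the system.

First, compute utilization: ρ = λ/μ = 9.4/11.7 = 0.8034
For M/M/1: W = 1/(μ-λ)
W = 1/(11.7-9.4) = 1/2.30
W = 0.4348 minutes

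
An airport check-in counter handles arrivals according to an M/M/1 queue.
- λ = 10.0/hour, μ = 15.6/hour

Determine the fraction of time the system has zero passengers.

ρ = λ/μ = 10.0/15.6 = 0.6410
P(0) = 1 - ρ = 1 - 0.6410 = 0.3590
The server is idle 35.90% of the time.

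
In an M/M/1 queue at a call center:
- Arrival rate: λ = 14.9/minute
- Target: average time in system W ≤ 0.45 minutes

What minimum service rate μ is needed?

For M/M/1: W = 1/(μ-λ)
Need W ≤ 0.45, so 1/(μ-λ) ≤ 0.45
μ - λ ≥ 1/0.45 = 2.2222
μ ≥ 14.9 + 2.2222 = 17.1222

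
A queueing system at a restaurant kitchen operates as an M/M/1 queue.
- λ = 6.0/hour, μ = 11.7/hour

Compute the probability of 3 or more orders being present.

ρ = λ/μ = 6.0/11.7 = 0.51282
P(N ≥ n) = ρⁿ
P(N ≥ 3) = 0.51282^3
P(N ≥ 3) = 0.1349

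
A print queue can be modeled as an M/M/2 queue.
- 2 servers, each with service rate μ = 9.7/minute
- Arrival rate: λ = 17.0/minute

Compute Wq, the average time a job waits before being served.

Traffic intensity: ρ = λ/(cμ) = 17.0/(2×9.7) = 0.8763
Since ρ = 0.8763 < 1, system is stable.
Offered load a = λ/μ = cρ = 17.0/9.7 = 1.7526
P₀ = [ Σₙ₌₀^1 aⁿ/n! + a^2/(2!(1-ρ)) ]⁻¹
Σ = a^0/0! + a^1/1! = 1.0000 + 1.7526 = 2.7526
a^2/(2!(1-ρ)) = 3.0715/(2 × 0.12371) = 12.4141
P₀ = 1/(2.7526 + 12.4141) = 0.06593
Lq = P₀·a^2·ρ / (2!(1-ρ)²) = 0.0659341 × 3.07153 × 0.876289 / (2 × 0.0153045) = 5.7978
Wq = Lq/λ = 5.7978/17.0 = 0.3410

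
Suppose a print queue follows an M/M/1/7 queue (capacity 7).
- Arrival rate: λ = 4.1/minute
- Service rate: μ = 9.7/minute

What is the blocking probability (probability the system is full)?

ρ = λ/μ = 4.1/9.7 = 0.4227
P₀ = (1-ρ)/(1-ρ^(K+1)) = (1-0.4227)/(1-0.4227^8) = 0.5773/0.9990 = 0.5779
P_K = P₀×ρ^K = 0.5779 × 0.4227^7 = 0.5779 × 0.002411 = 0.001393
Blocking probability = 0.14%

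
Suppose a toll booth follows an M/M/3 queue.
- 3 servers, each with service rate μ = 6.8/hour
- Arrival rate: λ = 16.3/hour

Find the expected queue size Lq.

Traffic intensity: ρ = λ/(cμ) = 16.3/(3×6.8) = 0.7990
Since ρ = 0.7990 < 1, system is stable.
Offered load a = λ/μ = cρ = 16.3/6.8 = 2.3971
P₀ = [ Σₙ₌₀^2 aⁿ/n! + a^3/(3!(1-ρ)) ]⁻¹
Σ = a^0/0! + a^1/1! + a^2/2! = 1.0000 + 2.3971 + 2.8729 = 6.2700
a^3/(3!(1-ρ)) = 13.7732/(6 × 0.20098) = 11.4217
P₀ = 1/(6.2700 + 11.4217) = 0.05652
Lq = P₀·a^3·ρ / (3!(1-ρ)²) = 0.05652 × 13.7732 × 0.7990 / (6 × 0.04039) = 2.5666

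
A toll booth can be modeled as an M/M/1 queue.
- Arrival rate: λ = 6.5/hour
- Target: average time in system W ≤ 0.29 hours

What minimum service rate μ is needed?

For M/M/1: W = 1/(μ-λ)
Need W ≤ 0.29, so 1/(μ-λ) ≤ 0.29
μ - λ ≥ 1/0.29 = 3.4483
μ ≥ 6.5 + 3.4483 = 9.9483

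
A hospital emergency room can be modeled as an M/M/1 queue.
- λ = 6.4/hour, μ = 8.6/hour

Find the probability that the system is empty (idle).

ρ = λ/μ = 6.4/8.6 = 0.7442
P(0) = 1 - ρ = 1 - 0.7442 = 0.2558
The server is idle 25.58% of the time.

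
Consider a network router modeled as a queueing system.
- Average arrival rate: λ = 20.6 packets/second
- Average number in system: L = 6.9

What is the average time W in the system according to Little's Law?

Little's Law: L = λW, so W = L/λ
W = 6.9/20.6 = 0.3350 seconds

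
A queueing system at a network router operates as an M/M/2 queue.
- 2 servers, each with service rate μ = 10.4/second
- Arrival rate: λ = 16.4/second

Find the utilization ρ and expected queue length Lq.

Traffic intensity: ρ = λ/(cμ) = 16.4/(2×10.4) = 0.7885
Since ρ = 0.7885 < 1, system is stable.
Offered load a = λ/μ = cρ = 16.4/10.4 = 1.5769
P₀ = [ Σₙ₌₀^1 aⁿ/n! + a^2/(2!(1-ρ)) ]⁻¹
Σ = a^0/0! + a^1/1! = 1.0000 + 1.5769 = 2.5769
a^2/(2!(1-ρ)) = 2.4867/(2 × 0.21154) = 5.8776
P₀ = 1/(2.5769 + 5.8776) = 0.1183
Lq = P₀·a^2·ρ / (2!(1-ρ)²) = 0.11828 × 2.4867 × 0.78846 / (2 × 0.044749) = 2.5912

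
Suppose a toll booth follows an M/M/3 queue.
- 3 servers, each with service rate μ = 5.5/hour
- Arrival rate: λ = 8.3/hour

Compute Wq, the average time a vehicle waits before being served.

Traffic intensity: ρ = λ/(cμ) = 8.3/(3×5.5) = 0.5030
Since ρ = 0.5030 < 1, system is stable.
Offered load a = λ/μ = cρ = 8.3/5.5 = 1.5091
P₀ = [ Σₙ₌₀^2 aⁿ/n! + a^3/(3!(1-ρ)) ]⁻¹
Σ = a^0/0! + a^1/1! + a^2/2! = 1.0000 + 1.5091 + 1.1387 = 3.6478
a^3/(3!(1-ρ)) = 3.4367/(6 × 0.49697) = 1.1526
P₀ = 1/(3.6478 + 1.1526) = 0.2083
Lq = P₀·a^3·ρ / (3!(1-ρ)²) = 0.2083 × 3.4367 × 0.5030 / (6 × 0.2470) = 0.2430
Wq = Lq/λ = 0.2430/8.3 = 0.02928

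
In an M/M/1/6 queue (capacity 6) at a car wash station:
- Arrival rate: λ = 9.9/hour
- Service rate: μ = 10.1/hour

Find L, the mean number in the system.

ρ = λ/μ = 9.9/10.1 = 0.9802
P₀ = (1-ρ)/(1-ρ^(K+1)) = (1-0.9802)/(1-0.9802^7) = 0.01980/0.1306 = 0.1516
P_K = P₀×ρ^K = 0.15157 × 0.9802^6 = 0.15157 × 0.88693 = 0.1344
L = ρ[1 - (K+1)ρ^K + Kρ^(K+1)] / [(1-ρ)(1-ρ^(K+1))]
L = 0.9802 × (1 - 7×0.88692764 + 6×0.86936647) / ((1 - 0.9802) × (1 - 0.86936647)) = 2.9200 cars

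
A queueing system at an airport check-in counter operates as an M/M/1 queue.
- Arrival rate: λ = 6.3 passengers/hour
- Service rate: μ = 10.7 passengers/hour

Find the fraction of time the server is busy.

Server utilization: ρ = λ/μ
ρ = 6.3/10.7 = 0.5888
The server is busy 58.88% of the time.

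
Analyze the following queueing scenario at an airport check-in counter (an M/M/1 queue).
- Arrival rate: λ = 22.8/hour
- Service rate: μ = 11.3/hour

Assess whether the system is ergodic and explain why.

Stability requires ρ = λ/(cμ) < 1
ρ = 22.8/(1 × 11.3) = 22.8/11.30 = 2.0177
Since 2.0177 ≥ 1, the system is UNSTABLE.
Queue grows without bound. Need μ > λ = 22.8.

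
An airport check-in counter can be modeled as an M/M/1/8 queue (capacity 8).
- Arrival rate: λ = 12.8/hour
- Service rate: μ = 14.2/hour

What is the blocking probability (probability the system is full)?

ρ = λ/μ = 12.8/14.2 = 0.90141
P₀ = (1-ρ)/(1-ρ^(K+1)) = (1-0.90141)/(1-0.90141^9) = 0.09859/0.6071 = 0.1624
P_K = P₀×ρ^K = 0.1624 × 0.90141^8 = 0.1624 × 0.4359 = 0.07079
Blocking probability = 7.08%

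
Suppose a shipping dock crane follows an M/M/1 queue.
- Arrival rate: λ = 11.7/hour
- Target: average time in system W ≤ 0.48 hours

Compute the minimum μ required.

For M/M/1: W = 1/(μ-λ)
Need W ≤ 0.48, so 1/(μ-λ) ≤ 0.48
μ - λ ≥ 1/0.48 = 2.0833
μ ≥ 11.7 + 2.0833 = 13.7833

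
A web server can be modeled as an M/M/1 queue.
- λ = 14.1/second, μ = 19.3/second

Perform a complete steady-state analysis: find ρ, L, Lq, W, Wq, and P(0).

Step 1: ρ = λ/μ = 14.1/19.3 = 0.7306
Step 2: L = λ/(μ-λ) = 14.1/5.20 = 2.7115
Step 3: Lq = λ²/(μ(μ-λ)) = 198.81/(19.3×5.20) = 1.9810
Step 4: W = 1/(μ-λ) = 1/5.20 = 0.192308
Step 5: Wq = λ/(μ(μ-λ)) = 14.1/(19.3×5.20) = 0.1405
Step 6: P(0) = 1-ρ = 0.2694
Verify: L = λW = 14.1×0.192308 = 2.7115 ✔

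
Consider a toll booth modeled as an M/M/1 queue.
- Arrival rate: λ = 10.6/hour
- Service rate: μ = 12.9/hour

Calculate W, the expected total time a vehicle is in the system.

First, compute utilization: ρ = λ/μ = 10.6/12.9 = 0.8217
For M/M/1: W = 1/(μ-λ)
W = 1/(12.9-10.6) = 1/2.30
W = 0.4348 hours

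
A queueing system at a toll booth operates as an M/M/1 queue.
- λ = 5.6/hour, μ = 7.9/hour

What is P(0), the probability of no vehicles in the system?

ρ = λ/μ = 5.6/7.9 = 0.7089
P(0) = 1 - ρ = 1 - 0.7089 = 0.2911
The server is idle 29.11% of the time.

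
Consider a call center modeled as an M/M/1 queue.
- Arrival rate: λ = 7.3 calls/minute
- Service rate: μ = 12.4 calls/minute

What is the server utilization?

Server utilization: ρ = λ/μ
ρ = 7.3/12.4 = 0.5887
The server is busy 58.87% of the time.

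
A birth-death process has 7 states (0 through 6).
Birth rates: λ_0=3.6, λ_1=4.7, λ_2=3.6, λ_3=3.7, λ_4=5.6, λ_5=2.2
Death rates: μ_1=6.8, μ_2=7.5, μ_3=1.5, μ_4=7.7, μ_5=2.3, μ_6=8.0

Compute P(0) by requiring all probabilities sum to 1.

Ratios P(n)/P(0) = (λ₀···λₙ₋₁)/(μ₁···μₙ):
P(1)/P(0) = (3.6)/(6.8) = 0.5294
P(2)/P(0) = (3.6×4.7)/(6.8×7.5) = 0.3318
P(3)/P(0) = (3.6×4.7×3.6)/(6.8×7.5×1.5) = 0.7962
P(4)/P(0) = (3.6×4.7×3.6×3.7)/(6.8×7.5×1.5×7.7) = 0.3826
P(5)/P(0) = (3.6×4.7×3.6×3.7×5.6)/(6.8×7.5×1.5×7.7×2.3) = 0.9316
P(6)/P(0) = (3.6×4.7×3.6×3.7×5.6×2.2)/(6.8×7.5×1.5×7.7×2.3×8.0) = 0.2562

Normalization: ∑ P(n) = 1
P(0) × (1.0000 + 0.5294 + 0.3318 + 0.7962 + 0.3826 + 0.9316 + 0.2562) = 1
P(0) × 4.2278 = 1
P(0) = 1/4.2278 = 0.2365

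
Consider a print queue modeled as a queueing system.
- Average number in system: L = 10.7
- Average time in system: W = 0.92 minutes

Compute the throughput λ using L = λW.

Little's Law: L = λW, so λ = L/W
λ = 10.7/0.92 = 11.6304 jobs/minute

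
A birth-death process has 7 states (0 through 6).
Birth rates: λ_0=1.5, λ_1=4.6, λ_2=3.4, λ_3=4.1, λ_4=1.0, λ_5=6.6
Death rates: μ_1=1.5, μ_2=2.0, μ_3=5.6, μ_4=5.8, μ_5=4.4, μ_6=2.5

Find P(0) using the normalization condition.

Ratios P(n)/P(0) = (λ₀···λₙ₋₁)/(μ₁···μₙ):
P(1)/P(0) = (1.5)/(1.5) = 1.0000
P(2)/P(0) = (1.5×4.6)/(1.5×2.0) = 2.3000
P(3)/P(0) = (1.5×4.6×3.4)/(1.5×2.0×5.6) = 1.3964
P(4)/P(0) = (1.5×4.6×3.4×4.1)/(1.5×2.0×5.6×5.8) = 0.98713
P(5)/P(0) = (1.5×4.6×3.4×4.1×1.0)/(1.5×2.0×5.6×5.8×4.4) = 0.22435
P(6)/P(0) = (1.5×4.6×3.4×4.1×1.0×6.6)/(1.5×2.0×5.6×5.8×4.4×2.5) = 0.59228

Normalization: ∑ P(n) = 1
P(0) × (1.0000 + 1.0000 + 2.3000 + 1.3964 + 0.98713 + 0.22435 + 0.59228) = 1
P(0) × 7.5002 = 1
P(0) = 1/7.5002 = 0.1333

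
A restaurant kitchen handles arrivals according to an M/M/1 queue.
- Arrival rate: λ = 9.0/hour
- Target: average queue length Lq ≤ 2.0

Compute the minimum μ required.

For M/M/1: Lq = λ²/(μ(μ-λ))
Need Lq ≤ 2.0, i.e. μ(μ-λ) ≥ λ²/2.0
μ² - 9.0μ - 81.00/2.0 ≥ 0  →  μ² - 9.0μ - 40.5000 ≥ 0
Quadratic formula (positive root): μ = [λ + √(λ² + 4×40.5000)]/2
Discriminant: 81.00 + 4×40.5000 = 243.0000, √243.0000 = 15.5885
μ ≥ (9.0 + 15.5885)/2 = 12.2942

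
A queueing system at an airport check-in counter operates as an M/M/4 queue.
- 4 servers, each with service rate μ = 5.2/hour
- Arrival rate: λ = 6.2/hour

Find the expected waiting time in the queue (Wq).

Traffic intensity: ρ = λ/(cμ) = 6.2/(4×5.2) = 0.2981
Since ρ = 0.2981 < 1, system is stable.
Offered load a = λ/μ = cρ = 6.2/5.2 = 1.1923
P₀ = [ Σₙ₌₀^3 aⁿ/n! + a^4/(4!(1-ρ)) ]⁻¹
Σ = a^0/0! + a^1/1! + a^2/2! + a^3/3! = 1.0000 + 1.1923 + 0.7108 + 0.2825 = 3.1856
a^4/(4!(1-ρ)) = 2.0209/(24 × 0.7019) = 0.1200
P₀ = 1/(3.1856 + 0.1200) = 0.3025
Lq = P₀·a^4·ρ / (4!(1-ρ)²) = 0.3025 × 2.0209 × 0.2981 / (24 × 0.4927) = 0.01541
Wq = Lq/λ = 0.015412/6.2 = 0.002486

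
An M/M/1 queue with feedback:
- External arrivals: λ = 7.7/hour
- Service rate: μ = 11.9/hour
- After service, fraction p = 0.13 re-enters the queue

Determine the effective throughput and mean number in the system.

Effective arrival rate: λ_eff = λ/(1-p) = 7.7/(1-0.13) = 7.7/0.87 = 8.8506
ρ = λ_eff/μ = 8.8506/11.9 = 0.74375
L = ρ/(1-ρ) = 0.74375/(1-0.74375) = 2.9024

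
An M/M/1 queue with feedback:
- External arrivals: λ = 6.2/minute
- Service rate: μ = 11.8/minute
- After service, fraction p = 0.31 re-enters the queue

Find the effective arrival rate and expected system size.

Effective arrival rate: λ_eff = λ/(1-p) = 6.2/(1-0.31) = 6.2/0.69 = 8.98551
ρ = λ_eff/μ = 8.98551/11.8 = 0.761484
L = ρ/(1-ρ) = 0.761484/(1-0.761484) = 3.1926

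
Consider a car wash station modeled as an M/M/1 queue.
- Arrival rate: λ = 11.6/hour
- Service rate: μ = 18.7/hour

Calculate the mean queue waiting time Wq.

First, compute utilization: ρ = λ/μ = 11.6/18.7 = 0.6203
For M/M/1: Wq = λ/(μ(μ-λ))
Wq = 11.6/(18.7 × (18.7-11.6))
Wq = 11.6/(18.7 × 7.10)
Wq = 0.08737 hours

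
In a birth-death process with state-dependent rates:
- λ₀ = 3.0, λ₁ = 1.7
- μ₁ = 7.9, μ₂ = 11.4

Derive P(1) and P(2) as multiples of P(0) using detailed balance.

Balance equations:
State 0: λ₀P₀ = μ₁P₁ → P₁ = (λ₀/μ₁)P₀ = (3.0/7.9)P₀ = 0.3797P₀
State 1: P₂ = (λ₀λ₁)/(μ₁μ₂)P₀ = (3.0×1.7)/(7.9×11.4)P₀ = 0.05663P₀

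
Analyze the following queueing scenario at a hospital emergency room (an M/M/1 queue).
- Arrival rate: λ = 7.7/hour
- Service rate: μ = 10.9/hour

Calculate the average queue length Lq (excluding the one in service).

ρ = λ/μ = 7.7/10.9 = 0.7064
For M/M/1: Lq = λ²/(μ(μ-λ))
Lq = 59.29/(10.9 × 3.20)
Lq = 1.6998 patients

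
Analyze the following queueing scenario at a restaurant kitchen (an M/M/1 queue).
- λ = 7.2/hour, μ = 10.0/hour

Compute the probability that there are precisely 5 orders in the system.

ρ = λ/μ = 7.2/10.0 = 0.7200
P(n) = (1-ρ)ρⁿ
P(5) = (1-0.7200) × 0.7200^5
P(5) = 0.2800 × 0.1935
P(5) = 0.05418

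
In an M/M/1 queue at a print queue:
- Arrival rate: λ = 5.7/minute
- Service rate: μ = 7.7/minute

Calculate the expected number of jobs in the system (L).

ρ = λ/μ = 5.7/7.7 = 0.7403
For M/M/1: L = λ/(μ-λ)
L = 5.7/(7.7-5.7) = 5.7/2.00
L = 2.8500 jobs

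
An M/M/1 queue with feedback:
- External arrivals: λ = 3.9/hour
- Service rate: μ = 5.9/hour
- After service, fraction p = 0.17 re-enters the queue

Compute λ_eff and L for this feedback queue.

Effective arrival rate: λ_eff = λ/(1-p) = 3.9/(1-0.17) = 3.9/0.83 = 4.698795
ρ = λ_eff/μ = 4.698795/5.9 = 0.796406
L = ρ/(1-ρ) = 0.796406/(1-0.796406) = 3.9117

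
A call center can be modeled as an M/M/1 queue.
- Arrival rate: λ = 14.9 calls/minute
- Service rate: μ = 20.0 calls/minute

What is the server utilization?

Server utilization: ρ = λ/μ
ρ = 14.9/20.0 = 0.7450
The server is busy 74.50% of the time.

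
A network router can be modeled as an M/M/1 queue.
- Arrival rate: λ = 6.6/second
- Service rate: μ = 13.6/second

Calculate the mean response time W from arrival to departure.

First, compute utilization: ρ = λ/μ = 6.6/13.6 = 0.4853
For M/M/1: W = 1/(μ-λ)
W = 1/(13.6-6.6) = 1/7.00
W = 0.1429 seconds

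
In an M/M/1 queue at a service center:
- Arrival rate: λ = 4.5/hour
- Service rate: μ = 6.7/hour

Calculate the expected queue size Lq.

ρ = λ/μ = 4.5/6.7 = 0.6716
For M/M/1: Lq = λ²/(μ(μ-λ))
Lq = 20.25/(6.7 × 2.20)
Lq = 1.3738 customers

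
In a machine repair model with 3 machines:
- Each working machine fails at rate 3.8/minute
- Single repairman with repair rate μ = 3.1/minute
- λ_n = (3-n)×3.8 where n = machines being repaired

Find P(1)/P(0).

P(1)/P(0) = ∏_{i=0}^{1-1} λ_i/μ_{i+1}
= (3-0)×3.8/3.1
= 3.6774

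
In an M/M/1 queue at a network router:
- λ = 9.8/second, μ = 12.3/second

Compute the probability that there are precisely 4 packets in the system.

ρ = λ/μ = 9.8/12.3 = 0.7967
P(n) = (1-ρ)ρⁿ
P(4) = (1-0.7967) × 0.7967^4
P(4) = 0.2033 × 0.4029
P(4) = 0.08191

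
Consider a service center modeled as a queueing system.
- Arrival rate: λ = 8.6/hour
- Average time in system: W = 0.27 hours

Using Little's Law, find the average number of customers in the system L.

Little's Law: L = λW
L = 8.6 × 0.27 = 2.3220 customers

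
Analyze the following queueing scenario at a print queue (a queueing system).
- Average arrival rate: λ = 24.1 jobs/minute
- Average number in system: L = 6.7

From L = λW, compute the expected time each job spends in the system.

Little's Law: L = λW, so W = L/λ
W = 6.7/24.1 = 0.2780 minutes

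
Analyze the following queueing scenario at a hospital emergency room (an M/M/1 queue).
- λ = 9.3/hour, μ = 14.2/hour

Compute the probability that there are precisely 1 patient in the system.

ρ = λ/μ = 9.3/14.2 = 0.6549
P(n) = (1-ρ)ρⁿ
P(1) = (1-0.6549) × 0.6549^1
P(1) = 0.3451 × 0.6549
P(1) = 0.2260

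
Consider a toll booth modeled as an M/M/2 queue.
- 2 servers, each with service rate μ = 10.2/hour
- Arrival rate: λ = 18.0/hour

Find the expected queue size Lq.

Traffic intensity: ρ = λ/(cμ) = 18.0/(2×10.2) = 0.8824
Since ρ = 0.8824 < 1, system is stable.
Offered load a = λ/μ = cρ = 18.0/10.2 = 1.7647
P₀ = [ Σₙ₌₀^1 aⁿ/n! + a^2/(2!(1-ρ)) ]⁻¹
Σ = a^0/0! + a^1/1! = 1.0000 + 1.7647 = 2.7647
a^2/(2!(1-ρ)) = 3.11419/(2 × 0.117647) = 13.2353
P₀ = 1/(2.7647 + 13.2353) = 0.06250
Lq = P₀·a^2·ρ / (2!(1-ρ)²) = 0.062500 × 3.1142 × 0.88235 / (2 × 0.013841) = 6.2040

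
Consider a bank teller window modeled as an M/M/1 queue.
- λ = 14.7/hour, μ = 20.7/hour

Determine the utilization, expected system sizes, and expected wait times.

Step 1: ρ = λ/μ = 14.7/20.7 = 0.7101
Step 2: L = λ/(μ-λ) = 14.7/6.00 = 2.4500
Step 3: Lq = λ²/(μ(μ-λ)) = 216.09/(20.7×6.00) = 1.7399
Step 4: W = 1/(μ-λ) = 1/6.00 = 0.16667
Step 5: Wq = λ/(μ(μ-λ)) = 14.7/(20.7×6.00) = 0.1184
Step 6: P(0) = 1-ρ = 0.2899
Verify: L = λW = 14.7×0.16667 = 2.4500 ✔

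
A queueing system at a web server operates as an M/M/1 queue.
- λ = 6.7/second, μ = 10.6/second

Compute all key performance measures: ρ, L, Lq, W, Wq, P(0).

Step 1: ρ = λ/μ = 6.7/10.6 = 0.6321
Step 2: L = λ/(μ-λ) = 6.7/3.90 = 1.7179
Step 3: Lq = λ²/(μ(μ-λ)) = 44.89/(10.6×3.90) = 1.0859
Step 4: W = 1/(μ-λ) = 1/3.90 = 0.2564
Step 5: Wq = λ/(μ(μ-λ)) = 6.7/(10.6×3.90) = 0.1621
Step 6: P(0) = 1-ρ = 0.3679
Verify: L = λW = 6.7×0.2564 = 1.7179 ✔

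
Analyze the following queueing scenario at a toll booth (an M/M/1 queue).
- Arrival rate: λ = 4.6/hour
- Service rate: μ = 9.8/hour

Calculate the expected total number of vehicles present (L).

ρ = λ/μ = 4.6/9.8 = 0.4694
For M/M/1: L = λ/(μ-λ)
L = 4.6/(9.8-4.6) = 4.6/5.20
L = 0.8846 vehicles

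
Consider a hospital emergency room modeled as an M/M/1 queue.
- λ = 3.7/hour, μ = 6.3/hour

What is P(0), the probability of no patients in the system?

ρ = λ/μ = 3.7/6.3 = 0.5873
P(0) = 1 - ρ = 1 - 0.5873 = 0.4127
The server is idle 41.27% of the time.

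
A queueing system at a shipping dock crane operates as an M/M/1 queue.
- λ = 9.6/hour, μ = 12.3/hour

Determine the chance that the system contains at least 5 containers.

ρ = λ/μ = 9.6/12.3 = 0.7805
P(N ≥ n) = ρⁿ
P(N ≥ 5) = 0.7805^5
P(N ≥ 5) = 0.2896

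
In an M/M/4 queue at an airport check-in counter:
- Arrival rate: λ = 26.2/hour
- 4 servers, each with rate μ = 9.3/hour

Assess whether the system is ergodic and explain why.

Stability requires ρ = λ/(cμ) < 1
ρ = 26.2/(4 × 9.3) = 26.2/37.20 = 0.7043
Since 0.7043 < 1, the system is STABLE.
The servers are busy 70.43% of the time.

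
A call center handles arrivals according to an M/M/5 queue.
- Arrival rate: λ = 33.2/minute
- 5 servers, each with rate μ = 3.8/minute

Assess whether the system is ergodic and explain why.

Stability requires ρ = λ/(cμ) < 1
ρ = 33.2/(5 × 3.8) = 33.2/19.00 = 1.7474
Since 1.7474 ≥ 1, the system is UNSTABLE.
Need c > λ/μ = 33.2/3.8 = 8.74.
Minimum servers needed: c = 9.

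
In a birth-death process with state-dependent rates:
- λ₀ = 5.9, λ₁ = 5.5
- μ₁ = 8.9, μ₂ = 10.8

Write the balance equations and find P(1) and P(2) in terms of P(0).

Balance equations:
State 0: λ₀P₀ = μ₁P₁ → P₁ = (λ₀/μ₁)P₀ = (5.9/8.9)P₀ = 0.6629P₀
State 1: P₂ = (λ₀λ₁)/(μ₁μ₂)P₀ = (5.9×5.5)/(8.9×10.8)P₀ = 0.3376P₀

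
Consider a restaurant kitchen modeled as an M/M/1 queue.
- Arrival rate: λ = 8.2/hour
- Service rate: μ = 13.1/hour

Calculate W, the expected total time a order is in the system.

First, compute utilization: ρ = λ/μ = 8.2/13.1 = 0.6260
For M/M/1: W = 1/(μ-λ)
W = 1/(13.1-8.2) = 1/4.90
W = 0.2041 hours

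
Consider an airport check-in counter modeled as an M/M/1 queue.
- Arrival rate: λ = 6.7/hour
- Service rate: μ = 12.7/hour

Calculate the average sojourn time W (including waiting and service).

First, compute utilization: ρ = λ/μ = 6.7/12.7 = 0.5276
For M/M/1: W = 1/(μ-λ)
W = 1/(12.7-6.7) = 1/6.00
W = 0.1667 hours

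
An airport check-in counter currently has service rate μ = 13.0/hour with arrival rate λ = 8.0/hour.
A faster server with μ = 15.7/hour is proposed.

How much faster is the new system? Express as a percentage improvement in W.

System 1: ρ₁ = 8.0/13.0 = 0.6154, W₁ = 1/(13.0-8.0) = 0.20000
System 2: ρ₂ = 8.0/15.7 = 0.5096, W₂ = 1/(15.7-8.0) = 0.12987
Improvement: (W₁-W₂)/W₁ = (0.20000-0.12987)/0.20000 = 35.06%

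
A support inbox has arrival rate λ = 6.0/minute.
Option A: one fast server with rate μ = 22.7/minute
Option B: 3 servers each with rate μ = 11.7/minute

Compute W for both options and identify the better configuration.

Option A: single server μ = 22.7 (M/M/1)
  ρ_A = 6.0/22.7 = 0.2643
  W_A = 1/(μ-λ) = 1/(22.7-6.0) = 1/16.70 = 0.05988

Option B: 3 servers μ = 11.7 (M/M/3)
  ρ_B = λ/(cμ) = 6.0/(3×11.7) = 0.1709
  Offered load a = λ/μ = cρ = 6.0/11.7 = 0.5128
  P₀ = [ Σₙ₌₀^2 aⁿ/n! + a^3/(3!(1-ρ)) ]⁻¹
  Σ = a^0/0! + a^1/1! + a^2/2! = 1.0000 + 0.5128 + 0.1315 = 1.6443
  a^3/(3!(1-ρ)) = 0.13486/(6 × 0.82906) = 0.02711
  P₀ = 1/(1.6443 + 0.02711) = 0.5983
  Lq = P₀·a^3·ρ / (3!(1-ρ)²) = 0.59829 × 0.13486 × 0.17094 / (6 × 0.68734) = 0.003344
  Wq_B = Lq/λ = 0.0033445/6.0 = 0.0005574
  W_B = Wq_B + 1/μ = 0.0005574 + 0.08547 = 0.08603

Since W_A = 0.05988 < W_B = 0.08603, Option A (single fast server) has the shorter time in system.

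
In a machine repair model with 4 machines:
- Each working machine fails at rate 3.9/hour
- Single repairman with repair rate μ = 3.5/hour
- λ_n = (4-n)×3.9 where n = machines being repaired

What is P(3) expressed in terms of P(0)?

P(3)/P(0) = ∏_{i=0}^{3-1} λ_i/μ_{i+1}
= (4-0)×3.9/3.5 × (4-1)×3.9/3.5 × (4-2)×3.9/3.5
= 33.2048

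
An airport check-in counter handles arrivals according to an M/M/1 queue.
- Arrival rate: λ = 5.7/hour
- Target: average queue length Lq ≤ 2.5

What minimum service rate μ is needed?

For M/M/1: Lq = λ²/(μ(μ-λ))
Need Lq ≤ 2.5, i.e. μ(μ-λ) ≥ λ²/2.5
μ² - 5.7μ - 32.49/2.5 ≥ 0  →  μ² - 5.7μ - 12.9960 ≥ 0
Quadratic formula (positive root): μ = [λ + √(λ² + 4×12.9960)]/2
Discriminant: 32.49 + 4×12.9960 = 84.4740, √84.4740 = 9.1910
μ ≥ (5.7 + 9.1910)/2 = 7.4455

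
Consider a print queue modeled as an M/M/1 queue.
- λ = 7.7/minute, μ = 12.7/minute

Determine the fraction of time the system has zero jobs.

ρ = λ/μ = 7.7/12.7 = 0.6063
P(0) = 1 - ρ = 1 - 0.6063 = 0.3937
The server is idle 39.37% of the time.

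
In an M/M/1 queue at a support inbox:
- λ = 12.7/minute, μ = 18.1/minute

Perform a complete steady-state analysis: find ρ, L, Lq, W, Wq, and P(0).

Step 1: ρ = λ/μ = 12.7/18.1 = 0.7017
Step 2: L = λ/(μ-λ) = 12.7/5.40 = 2.3519
Step 3: Lq = λ²/(μ(μ-λ)) = 161.29/(18.1×5.40) = 1.6502
Step 4: W = 1/(μ-λ) = 1/5.40 = 0.18519
Step 5: Wq = λ/(μ(μ-λ)) = 12.7/(18.1×5.40) = 0.1299
Step 6: P(0) = 1-ρ = 0.2983
Verify: L = λW = 12.7×0.18519 = 2.3519 ✔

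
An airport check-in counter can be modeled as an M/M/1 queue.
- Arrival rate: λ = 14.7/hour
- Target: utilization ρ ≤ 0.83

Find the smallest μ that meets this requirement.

ρ = λ/μ, so μ = λ/ρ
μ ≥ 14.7/0.83 = 17.7108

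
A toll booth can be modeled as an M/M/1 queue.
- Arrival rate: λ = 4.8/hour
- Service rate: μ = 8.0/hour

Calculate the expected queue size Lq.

ρ = λ/μ = 4.8/8.0 = 0.6000
For M/M/1: Lq = λ²/(μ(μ-λ))
Lq = 23.04/(8.0 × 3.20)
Lq = 0.9000 vehicles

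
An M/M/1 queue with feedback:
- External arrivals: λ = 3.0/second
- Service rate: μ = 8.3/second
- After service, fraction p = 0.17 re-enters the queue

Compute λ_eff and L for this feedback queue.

Effective arrival rate: λ_eff = λ/(1-p) = 3.0/(1-0.17) = 3.0/0.83 = 3.6145
ρ = λ_eff/μ = 3.6145/8.3 = 0.43548
L = ρ/(1-ρ) = 0.43548/(1-0.43548) = 0.7714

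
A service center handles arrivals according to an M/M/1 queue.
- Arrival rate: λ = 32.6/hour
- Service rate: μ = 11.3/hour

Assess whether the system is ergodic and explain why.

Stability requires ρ = λ/(cμ) < 1
ρ = 32.6/(1 × 11.3) = 32.6/11.30 = 2.8850
Since 2.8850 ≥ 1, the system is UNSTABLE.
Queue grows without bound. Need μ > λ = 32.6.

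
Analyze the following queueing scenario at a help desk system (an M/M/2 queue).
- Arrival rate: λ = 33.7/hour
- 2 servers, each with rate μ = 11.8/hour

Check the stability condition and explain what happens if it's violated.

Stability requires ρ = λ/(cμ) < 1
ρ = 33.7/(2 × 11.8) = 33.7/23.60 = 1.4280
Since 1.4280 ≥ 1, the system is UNSTABLE.
Need c > λ/μ = 33.7/11.8 = 2.86.
Minimum servers needed: c = 3.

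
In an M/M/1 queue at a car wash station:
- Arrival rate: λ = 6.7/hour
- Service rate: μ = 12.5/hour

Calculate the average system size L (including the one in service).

ρ = λ/μ = 6.7/12.5 = 0.5360
For M/M/1: L = λ/(μ-λ)
L = 6.7/(12.5-6.7) = 6.7/5.80
L = 1.1552 cars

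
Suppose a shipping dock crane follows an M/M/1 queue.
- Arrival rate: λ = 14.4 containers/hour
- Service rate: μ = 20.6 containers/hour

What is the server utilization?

Server utilization: ρ = λ/μ
ρ = 14.4/20.6 = 0.6990
The server is busy 69.90% of the time.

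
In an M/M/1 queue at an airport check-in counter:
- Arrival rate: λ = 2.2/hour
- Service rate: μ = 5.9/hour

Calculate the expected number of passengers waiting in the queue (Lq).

ρ = λ/μ = 2.2/5.9 = 0.3729
For M/M/1: Lq = λ²/(μ(μ-λ))
Lq = 4.84/(5.9 × 3.70)
Lq = 0.2217 passengers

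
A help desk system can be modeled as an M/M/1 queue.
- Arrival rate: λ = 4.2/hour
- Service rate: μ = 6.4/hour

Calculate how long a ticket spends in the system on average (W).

First, compute utilization: ρ = λ/μ = 4.2/6.4 = 0.6562
For M/M/1: W = 1/(μ-λ)
W = 1/(6.4-4.2) = 1/2.20
W = 0.4545 hours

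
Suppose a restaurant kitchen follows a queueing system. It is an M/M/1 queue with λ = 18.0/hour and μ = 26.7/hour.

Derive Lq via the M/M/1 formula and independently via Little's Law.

Method 1 (direct): Lq = λ²/(μ(μ-λ)) = 324.00/(26.7 × 8.70) = 1.3948

Method 2 (Little's Law):
W = 1/(μ-λ) = 1/8.70 = 0.11494
Wq = W - 1/μ = 0.11494 - 0.037453 = 0.07749
Lq = λWq = 18.0 × 0.07749 = 1.3948 ✔ (matches Method 1)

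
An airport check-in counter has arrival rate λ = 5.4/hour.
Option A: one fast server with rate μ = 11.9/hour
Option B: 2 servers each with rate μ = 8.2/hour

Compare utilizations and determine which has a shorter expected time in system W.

Option A: single server μ = 11.9 (M/M/1)
  ρ_A = 5.4/11.9 = 0.4538
  W_A = 1/(μ-λ) = 1/(11.9-5.4) = 1/6.50 = 0.1538

Option B: 2 servers μ = 8.2 (M/M/2)
  ρ_B = λ/(cμ) = 5.4/(2×8.2) = 0.3293
  Offered load a = λ/μ = cρ = 5.4/8.2 = 0.6585
  P₀ = [ Σₙ₌₀^1 aⁿ/n! + a^2/(2!(1-ρ)) ]⁻¹
  Σ = a^0/0! + a^1/1! = 1.0000 + 0.6585 = 1.6585
  a^2/(2!(1-ρ)) = 0.4337/(2 × 0.6707) = 0.3233
  P₀ = 1/(1.6585 + 0.3233) = 0.5046
  Lq = P₀·a^2·ρ / (2!(1-ρ)²) = 0.50459 × 0.43367 × 0.32927 / (2 × 0.44988) = 0.08008
  Wq_B = Lq/λ = 0.08008/5.4 = 0.01483
  W_B = Wq_B + 1/μ = 0.01483 + 0.1220 = 0.1368

Since W_B = 0.1368 < W_A = 0.1538, Option B (multiple servers) has the shorter time in system.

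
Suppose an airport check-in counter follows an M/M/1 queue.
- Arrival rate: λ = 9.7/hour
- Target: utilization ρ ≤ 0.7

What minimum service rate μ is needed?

ρ = λ/μ, so μ = λ/ρ
μ ≥ 9.7/0.7 = 13.8571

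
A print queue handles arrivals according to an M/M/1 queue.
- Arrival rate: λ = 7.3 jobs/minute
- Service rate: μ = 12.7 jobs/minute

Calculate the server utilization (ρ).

Server utilization: ρ = λ/μ
ρ = 7.3/12.7 = 0.5748
The server is busy 57.48% of the time.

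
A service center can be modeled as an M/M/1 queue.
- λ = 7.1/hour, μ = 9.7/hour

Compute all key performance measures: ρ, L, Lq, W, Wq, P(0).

Step 1: ρ = λ/μ = 7.1/9.7 = 0.7320
Step 2: L = λ/(μ-λ) = 7.1/2.60 = 2.7308
Step 3: Lq = λ²/(μ(μ-λ)) = 50.41/(9.7×2.60) = 1.9988
Step 4: W = 1/(μ-λ) = 1/2.60 = 0.38462
Step 5: Wq = λ/(μ(μ-λ)) = 7.1/(9.7×2.60) = 0.2815
Step 6: P(0) = 1-ρ = 0.2680
Verify: L = λW = 7.1×0.38462 = 2.7308 ✔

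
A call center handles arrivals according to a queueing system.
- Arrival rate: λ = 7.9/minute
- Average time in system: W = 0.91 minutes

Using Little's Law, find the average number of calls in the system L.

Little's Law: L = λW
L = 7.9 × 0.91 = 7.1890 calls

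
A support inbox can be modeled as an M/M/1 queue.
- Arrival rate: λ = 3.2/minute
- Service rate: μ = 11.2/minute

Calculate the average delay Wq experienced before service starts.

First, compute utilization: ρ = λ/μ = 3.2/11.2 = 0.2857
For M/M/1: Wq = λ/(μ(μ-λ))
Wq = 3.2/(11.2 × (11.2-3.2))
Wq = 3.2/(11.2 × 8.00)
Wq = 0.03571 minutes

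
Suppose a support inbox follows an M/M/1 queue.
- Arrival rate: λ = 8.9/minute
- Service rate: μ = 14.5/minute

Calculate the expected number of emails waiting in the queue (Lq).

ρ = λ/μ = 8.9/14.5 = 0.6138
For M/M/1: Lq = λ²/(μ(μ-λ))
Lq = 79.21/(14.5 × 5.60)
Lq = 0.9755 emails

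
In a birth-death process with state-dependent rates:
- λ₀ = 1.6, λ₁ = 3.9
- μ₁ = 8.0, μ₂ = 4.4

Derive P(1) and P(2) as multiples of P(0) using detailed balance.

Balance equations:
State 0: λ₀P₀ = μ₁P₁ → P₁ = (λ₀/μ₁)P₀ = (1.6/8.0)P₀ = 0.2000P₀
State 1: P₂ = (λ₀λ₁)/(μ₁μ₂)P₀ = (1.6×3.9)/(8.0×4.4)P₀ = 0.1773P₀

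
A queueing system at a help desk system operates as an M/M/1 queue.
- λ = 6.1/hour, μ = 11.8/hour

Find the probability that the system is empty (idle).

ρ = λ/μ = 6.1/11.8 = 0.5169
P(0) = 1 - ρ = 1 - 0.5169 = 0.4831
The server is idle 48.31% of the time.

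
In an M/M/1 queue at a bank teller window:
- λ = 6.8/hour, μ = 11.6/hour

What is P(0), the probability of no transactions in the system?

ρ = λ/μ = 6.8/11.6 = 0.5862
P(0) = 1 - ρ = 1 - 0.5862 = 0.4138
The server is idle 41.38% of the time.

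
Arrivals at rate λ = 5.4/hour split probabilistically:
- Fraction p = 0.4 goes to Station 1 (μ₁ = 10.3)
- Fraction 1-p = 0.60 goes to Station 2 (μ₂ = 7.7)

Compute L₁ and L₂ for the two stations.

Effective rates: λ₁ = 5.4×0.4 = 2.16, λ₂ = 5.4×0.60 = 3.24
Station 1: ρ₁ = 2.16/10.3 = 0.20971, L₁ = ρ₁/(1-ρ₁) = 0.20971/(1-0.20971) = 0.2654
Station 2: ρ₂ = 3.24/7.7 = 0.4208, L₂ = ρ₂/(1-ρ₂) = 0.4208/(1-0.4208) = 0.7265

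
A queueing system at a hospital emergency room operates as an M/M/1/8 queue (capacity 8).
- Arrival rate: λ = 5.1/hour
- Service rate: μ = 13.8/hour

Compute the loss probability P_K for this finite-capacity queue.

ρ = λ/μ = 5.1/13.8 = 0.369565
P₀ = (1-ρ)/(1-ρ^(K+1)) = (1-0.369565)/(1-0.369565^9) = 0.6304/0.9999 = 0.6305
P_K = P₀×ρ^K = 0.6305 × 0.369565^8 = 0.6305 × 0.0003480 = 0.0002194
Blocking probability = 0.02194%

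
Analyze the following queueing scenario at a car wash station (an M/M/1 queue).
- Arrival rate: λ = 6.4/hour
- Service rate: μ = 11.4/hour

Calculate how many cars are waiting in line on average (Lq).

ρ = λ/μ = 6.4/11.4 = 0.5614
For M/M/1: Lq = λ²/(μ(μ-λ))
Lq = 40.96/(11.4 × 5.00)
Lq = 0.7186 cars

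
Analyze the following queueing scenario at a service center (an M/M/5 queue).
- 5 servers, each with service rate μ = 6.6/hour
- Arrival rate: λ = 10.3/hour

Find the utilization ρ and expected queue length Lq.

Traffic intensity: ρ = λ/(cμ) = 10.3/(5×6.6) = 0.3121
Since ρ = 0.3121 < 1, system is stable.
Offered load a = λ/μ = cρ = 10.3/6.6 = 1.5606
P₀ = [ Σₙ₌₀^4 aⁿ/n! + a^5/(5!(1-ρ)) ]⁻¹
Σ = a^0/0! + a^1/1! + a^2/2! + a^3/3! + a^4/4! = 1.0000 + 1.5606 + 1.2177 + 0.6335 + 0.2472 = 4.6590
a^5/(5!(1-ρ)) = 9.2569/(120 × 0.6879) = 0.1121
P₀ = 1/(4.6590 + 0.1121) = 0.2096
Lq = P₀·a^5·ρ / (5!(1-ρ)²) = 0.209594 × 9.25692 × 0.312121 / (120 × 0.473177) = 0.01067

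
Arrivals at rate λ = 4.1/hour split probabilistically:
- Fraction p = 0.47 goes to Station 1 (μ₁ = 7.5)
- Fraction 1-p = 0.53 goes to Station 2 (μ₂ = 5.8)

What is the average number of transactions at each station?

Effective rates: λ₁ = 4.1×0.47 = 1.927, λ₂ = 4.1×0.53 = 2.173
Station 1: ρ₁ = 1.927/7.5 = 0.25693, L₁ = ρ₁/(1-ρ₁) = 0.25693/(1-0.25693) = 0.3458
Station 2: ρ₂ = 2.173/5.8 = 0.37466, L₂ = ρ₂/(1-ρ₂) = 0.37466/(1-0.37466) = 0.5991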